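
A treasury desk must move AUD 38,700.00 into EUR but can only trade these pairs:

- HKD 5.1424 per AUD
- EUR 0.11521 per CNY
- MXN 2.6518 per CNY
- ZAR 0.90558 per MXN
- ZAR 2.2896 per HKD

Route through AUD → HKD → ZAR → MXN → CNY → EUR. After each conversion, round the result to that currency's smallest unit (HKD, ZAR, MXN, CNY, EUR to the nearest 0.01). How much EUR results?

EUR 21,860.45

AUD 38,700.00 × 5.1424 = HKD 199,010.88
HKD 199,010.88 × 2.2896 = ZAR 455,655.31
ZAR 455,655.31 ÷ 0.90558 = MXN 503,164.06
MXN 503,164.06 ÷ 2.6518 = CNY 189,744.35
CNY 189,744.35 × 0.11521 = EUR 21,860.45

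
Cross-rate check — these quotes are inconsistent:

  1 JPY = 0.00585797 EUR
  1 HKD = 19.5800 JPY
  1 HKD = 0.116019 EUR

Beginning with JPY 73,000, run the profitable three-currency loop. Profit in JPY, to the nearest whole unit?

Profit: JPY 840

Profitable loop is JPY → HKD → EUR → JPY:
JPY 73,000 ÷ 19.5800 = HKD 3,728.29
HKD 3,728.29 × 0.116019 = EUR 432.55
EUR 432.55 ÷ 0.00585797 = JPY 73,840
Profit = JPY 73,840 − JPY 73,000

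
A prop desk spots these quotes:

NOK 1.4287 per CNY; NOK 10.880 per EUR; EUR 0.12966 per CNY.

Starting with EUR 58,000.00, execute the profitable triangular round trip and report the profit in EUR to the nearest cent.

Profit: EUR 740.02

Profitable loop is EUR → CNY → NOK → EUR:
EUR 58,000.00 ÷ 0.12966 = CNY 447,323.77
CNY 447,323.77 × 1.4287 = NOK 639,091.47
NOK 639,091.47 ÷ 10.880 = EUR 58,740.02
Profit = EUR 58,740.02 − EUR 58,000.00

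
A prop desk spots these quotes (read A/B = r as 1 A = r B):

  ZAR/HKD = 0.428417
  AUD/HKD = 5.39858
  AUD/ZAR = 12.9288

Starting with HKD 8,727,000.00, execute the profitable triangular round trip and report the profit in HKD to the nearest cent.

Profit: HKD 226,860.99

Profitable loop is HKD → AUD → ZAR → HKD:
HKD 8,727,000.00 ÷ 5.39858 = AUD 1,616,536.20
AUD 1,616,536.20 × 12.9288 = ZAR 20,899,873.23
ZAR 20,899,873.23 × 0.428417 = HKD 8,953,860.99
Profit = HKD 8,953,860.99 − HKD 8,727,000.00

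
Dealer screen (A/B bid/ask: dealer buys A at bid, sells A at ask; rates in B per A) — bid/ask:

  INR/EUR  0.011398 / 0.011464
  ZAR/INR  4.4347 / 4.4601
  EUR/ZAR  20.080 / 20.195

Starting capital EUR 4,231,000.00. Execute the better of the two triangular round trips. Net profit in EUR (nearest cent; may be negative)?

Best loop EUR → ZAR → INR → EUR:
EUR 4,231,000.00 × 20.080 (sell EUR at bid) = ZAR 84,958,480.00
ZAR 84,958,480.00 × 4.4347 (sell ZAR at bid) = INR 376,765,371.26
INR 376,765,371.26 × 0.011398 (sell INR at bid) = EUR 4,294,371.70

Net profit: EUR 63,371.70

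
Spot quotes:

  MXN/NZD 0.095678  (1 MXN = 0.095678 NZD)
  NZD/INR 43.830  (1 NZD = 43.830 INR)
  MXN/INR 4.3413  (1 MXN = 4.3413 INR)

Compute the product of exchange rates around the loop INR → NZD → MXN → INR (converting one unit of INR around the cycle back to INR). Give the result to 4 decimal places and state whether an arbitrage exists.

Around INR → NZD → MXN → INR: 1 ÷ 43.830 ÷ 0.095678 × 4.3413 = 1.035229
Product > 1; profitable direction is INR → NZD → MXN → INR.

1.0352 (arbitrage exists)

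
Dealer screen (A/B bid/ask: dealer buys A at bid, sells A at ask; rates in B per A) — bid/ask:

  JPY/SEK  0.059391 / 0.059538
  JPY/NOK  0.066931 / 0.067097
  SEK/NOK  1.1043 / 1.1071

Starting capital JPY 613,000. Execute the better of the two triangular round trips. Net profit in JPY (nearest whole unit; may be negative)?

Net profit: JPY 9,453

Best loop JPY → NOK → SEK → JPY:
JPY 613,000 × 0.066931 (sell JPY at bid) = NOK 41,028.70
NOK 41,028.70 ÷ 1.1071 (buy SEK at ask) = SEK 37,059.62
SEK 37,059.62 ÷ 0.059538 (buy JPY at ask) = JPY 622,453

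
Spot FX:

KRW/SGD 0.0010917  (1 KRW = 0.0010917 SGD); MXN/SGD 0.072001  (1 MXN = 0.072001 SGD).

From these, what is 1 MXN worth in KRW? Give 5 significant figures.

MXN/KRW = 65.953

1 MXN × 0.072001 = 0.072001 SGD
0.072001 SGD ÷ 0.0010917 = 65.9531 KRW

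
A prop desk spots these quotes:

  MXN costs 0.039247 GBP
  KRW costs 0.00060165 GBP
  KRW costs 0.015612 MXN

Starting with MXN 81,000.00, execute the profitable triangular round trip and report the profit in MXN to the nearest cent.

Profitable loop is MXN → GBP → KRW → MXN:
MXN 81,000.00 × 0.039247 = GBP 3,179.01
GBP 3,179.01 ÷ 0.00060165 = KRW 5,283,815
KRW 5,283,815 × 0.015612 = MXN 82,490.91
Profit = MXN 82,490.91 − MXN 81,000.00

Profit: MXN 1,490.91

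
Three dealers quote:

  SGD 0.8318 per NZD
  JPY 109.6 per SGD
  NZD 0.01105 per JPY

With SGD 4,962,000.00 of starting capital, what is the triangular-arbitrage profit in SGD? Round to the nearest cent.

Profit: SGD 36,601.42

Profitable loop is SGD → JPY → NZD → SGD:
SGD 4,962,000.00 × 109.6 = JPY 543,835,200
JPY 543,835,200 × 0.01105 = NZD 6,009,378.96
NZD 6,009,378.96 × 0.8318 = SGD 4,998,601.42
Profit = SGD 4,998,601.42 − SGD 4,962,000.00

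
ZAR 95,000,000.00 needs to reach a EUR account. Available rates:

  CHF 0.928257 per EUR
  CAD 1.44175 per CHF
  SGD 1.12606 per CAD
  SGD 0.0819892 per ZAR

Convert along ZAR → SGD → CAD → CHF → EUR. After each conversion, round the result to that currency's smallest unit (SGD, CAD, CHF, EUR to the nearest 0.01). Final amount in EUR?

EUR 5,168,452.50

ZAR 95,000,000.00 × 0.0819892 = SGD 7,788,974.00
SGD 7,788,974.00 ÷ 1.12606 = CAD 6,917,015.08
CAD 6,917,015.08 ÷ 1.44175 = CHF 4,797,652.21
CHF 4,797,652.21 ÷ 0.928257 = EUR 5,168,452.50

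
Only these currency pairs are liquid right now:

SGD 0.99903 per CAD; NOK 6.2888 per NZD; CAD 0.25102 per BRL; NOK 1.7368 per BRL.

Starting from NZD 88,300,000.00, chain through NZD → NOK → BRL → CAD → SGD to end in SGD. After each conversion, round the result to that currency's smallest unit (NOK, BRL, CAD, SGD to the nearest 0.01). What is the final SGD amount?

SGD 80,179,903.93

NZD 88,300,000.00 × 6.2888 = NOK 555,301,040.00
NOK 555,301,040.00 ÷ 1.7368 = BRL 319,726,531.55
BRL 319,726,531.55 × 0.25102 = CAD 80,257,753.95
CAD 80,257,753.95 × 0.99903 = SGD 80,179,903.93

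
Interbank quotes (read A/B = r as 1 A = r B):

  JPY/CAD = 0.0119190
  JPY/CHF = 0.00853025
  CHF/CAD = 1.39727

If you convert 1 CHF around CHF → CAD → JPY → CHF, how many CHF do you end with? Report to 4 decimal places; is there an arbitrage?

1.0000 (no arbitrage)

Around CHF → CAD → JPY → CHF: 1 × 1.39727 ÷ 0.0119190 × 0.00853025 = 1.000005
Product ≈ 1 (deviation 0.001%, within rounding noise).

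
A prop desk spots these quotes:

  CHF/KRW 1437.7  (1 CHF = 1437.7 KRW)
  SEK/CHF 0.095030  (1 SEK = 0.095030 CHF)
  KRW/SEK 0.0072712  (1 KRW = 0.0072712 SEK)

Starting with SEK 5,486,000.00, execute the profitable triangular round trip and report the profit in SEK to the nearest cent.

Profit: SEK 36,309.09

Profitable loop is SEK → KRW → CHF → SEK:
SEK 5,486,000.00 ÷ 0.0072712 = KRW 754,483,442
KRW 754,483,442 ÷ 1437.7 = CHF 524,785.03
CHF 524,785.03 ÷ 0.095030 = SEK 5,522,309.09
Profit = SEK 5,522,309.09 − SEK 5,486,000.00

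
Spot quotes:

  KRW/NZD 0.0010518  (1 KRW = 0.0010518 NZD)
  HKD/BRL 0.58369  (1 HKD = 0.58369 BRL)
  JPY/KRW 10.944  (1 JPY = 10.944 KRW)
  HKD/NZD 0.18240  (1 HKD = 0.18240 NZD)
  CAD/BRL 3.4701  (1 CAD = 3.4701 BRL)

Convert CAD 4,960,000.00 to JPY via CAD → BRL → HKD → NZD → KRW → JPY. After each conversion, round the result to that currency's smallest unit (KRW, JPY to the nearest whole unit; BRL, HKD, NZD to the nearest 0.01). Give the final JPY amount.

CAD 4,960,000.00 × 3.4701 = BRL 17,211,696.00
BRL 17,211,696.00 ÷ 0.58369 = HKD 29,487,734.93
HKD 29,487,734.93 × 0.18240 = NZD 5,378,562.85
NZD 5,378,562.85 ÷ 0.0010518 = KRW 5,113,674,510
KRW 5,113,674,510 ÷ 10.944 = JPY 467,258,270

JPY 467,258,270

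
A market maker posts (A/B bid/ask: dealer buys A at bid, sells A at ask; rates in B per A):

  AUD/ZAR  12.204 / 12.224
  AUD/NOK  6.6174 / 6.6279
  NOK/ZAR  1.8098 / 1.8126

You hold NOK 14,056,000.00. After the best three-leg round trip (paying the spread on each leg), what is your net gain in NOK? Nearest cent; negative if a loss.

Net profit: NOK 222,613.05

Best loop NOK → AUD → ZAR → NOK:
NOK 14,056,000.00 ÷ 6.6279 (buy AUD at ask) = AUD 2,120,732.06
AUD 2,120,732.06 × 12.204 (sell AUD at bid) = ZAR 25,881,414.02
ZAR 25,881,414.02 ÷ 1.8126 (buy NOK at ask) = NOK 14,278,613.05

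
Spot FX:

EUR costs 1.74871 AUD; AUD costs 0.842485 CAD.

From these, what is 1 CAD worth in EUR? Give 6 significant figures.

CAD/EUR = 0.678766

1 CAD ÷ 0.842485 = 1.18696 AUD
1.18696 AUD ÷ 1.74871 = 0.678766 EUR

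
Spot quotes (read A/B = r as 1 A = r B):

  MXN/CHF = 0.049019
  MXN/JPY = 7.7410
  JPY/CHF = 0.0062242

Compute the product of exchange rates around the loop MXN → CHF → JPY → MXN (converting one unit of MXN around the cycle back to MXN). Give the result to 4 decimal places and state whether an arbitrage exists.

Around MXN → CHF → JPY → MXN: 1 × 0.049019 ÷ 0.0062242 ÷ 7.7410 = 1.017382
Product > 1; profitable direction is MXN → CHF → JPY → MXN.

1.0174 (arbitrage exists)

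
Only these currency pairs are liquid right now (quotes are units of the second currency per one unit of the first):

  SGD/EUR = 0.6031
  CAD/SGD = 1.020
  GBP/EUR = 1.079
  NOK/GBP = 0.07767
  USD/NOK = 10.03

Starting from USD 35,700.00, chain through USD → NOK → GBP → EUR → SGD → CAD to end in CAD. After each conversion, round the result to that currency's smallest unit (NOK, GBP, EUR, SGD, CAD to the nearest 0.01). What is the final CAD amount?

USD 35,700.00 × 10.03 = NOK 358,071.00
NOK 358,071.00 × 0.07767 = GBP 27,811.37
GBP 27,811.37 × 1.079 = EUR 30,008.47
EUR 30,008.47 ÷ 0.6031 = SGD 49,757.04
SGD 49,757.04 ÷ 1.020 = CAD 48,781.41

CAD 48,781.41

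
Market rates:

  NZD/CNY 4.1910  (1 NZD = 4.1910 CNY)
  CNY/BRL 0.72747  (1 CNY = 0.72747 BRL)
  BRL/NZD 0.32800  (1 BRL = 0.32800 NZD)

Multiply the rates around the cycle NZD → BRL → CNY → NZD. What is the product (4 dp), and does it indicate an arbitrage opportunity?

1.0000 (no arbitrage)

Around NZD → BRL → CNY → NZD: 1 ÷ 0.32800 ÷ 0.72747 ÷ 4.1910 = 0.999985
Product ≈ 1 (deviation 0.002%, within rounding noise).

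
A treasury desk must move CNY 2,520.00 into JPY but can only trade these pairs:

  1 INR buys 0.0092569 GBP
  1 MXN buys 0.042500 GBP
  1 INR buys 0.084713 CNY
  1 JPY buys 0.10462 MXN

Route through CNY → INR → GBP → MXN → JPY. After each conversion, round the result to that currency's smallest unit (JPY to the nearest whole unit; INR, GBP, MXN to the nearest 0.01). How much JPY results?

CNY 2,520.00 ÷ 0.084713 = INR 29,747.50
INR 29,747.50 × 0.0092569 = GBP 275.37
GBP 275.37 ÷ 0.042500 = MXN 6,479.29
MXN 6,479.29 ÷ 0.10462 = JPY 61,932

JPY 61,932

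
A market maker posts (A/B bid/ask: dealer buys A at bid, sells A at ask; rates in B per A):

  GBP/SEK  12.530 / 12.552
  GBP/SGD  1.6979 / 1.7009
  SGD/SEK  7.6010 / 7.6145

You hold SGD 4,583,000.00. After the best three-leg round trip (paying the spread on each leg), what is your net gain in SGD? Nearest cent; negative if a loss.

Best loop SGD → SEK → GBP → SGD:
SGD 4,583,000.00 × 7.6010 (sell SGD at bid) = SEK 34,835,383.00
SEK 34,835,383.00 ÷ 12.552 (buy GBP at ask) = GBP 2,775,285.45
GBP 2,775,285.45 × 1.6979 (sell GBP at bid) = SGD 4,712,157.17

Net profit: SGD 129,157.17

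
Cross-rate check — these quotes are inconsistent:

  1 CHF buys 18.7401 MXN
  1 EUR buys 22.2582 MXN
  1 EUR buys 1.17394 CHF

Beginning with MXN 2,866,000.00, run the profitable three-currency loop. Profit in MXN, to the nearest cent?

Profitable loop is MXN → CHF → EUR → MXN:
MXN 2,866,000.00 ÷ 18.7401 = CHF 152,934.08
CHF 152,934.08 ÷ 1.17394 = EUR 130,274.19
EUR 130,274.19 × 22.2582 = MXN 2,899,668.97
Profit = MXN 2,899,668.97 − MXN 2,866,000.00

Profit: MXN 33,668.97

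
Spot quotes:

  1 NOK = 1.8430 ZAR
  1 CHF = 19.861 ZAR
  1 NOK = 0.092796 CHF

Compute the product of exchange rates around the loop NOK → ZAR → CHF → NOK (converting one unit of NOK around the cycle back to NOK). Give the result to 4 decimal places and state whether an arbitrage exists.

Around NOK → ZAR → CHF → NOK: 1 × 1.8430 ÷ 19.861 ÷ 0.092796 = 0.999988
Product ≈ 1 (deviation 0.001%, within rounding noise).

1.0000 (no arbitrage)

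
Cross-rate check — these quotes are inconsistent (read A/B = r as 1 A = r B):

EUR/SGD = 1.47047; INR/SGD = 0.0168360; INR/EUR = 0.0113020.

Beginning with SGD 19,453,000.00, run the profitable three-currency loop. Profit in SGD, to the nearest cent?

Profit: SGD 253,705.76

Profitable loop is SGD → EUR → INR → SGD:
SGD 19,453,000.00 ÷ 1.47047 = EUR 13,229,103.62
EUR 13,229,103.62 ÷ 0.0113020 = INR 1,170,509,964.60
INR 1,170,509,964.60 × 0.0168360 = SGD 19,706,705.76
Profit = SGD 19,706,705.76 − SGD 19,453,000.00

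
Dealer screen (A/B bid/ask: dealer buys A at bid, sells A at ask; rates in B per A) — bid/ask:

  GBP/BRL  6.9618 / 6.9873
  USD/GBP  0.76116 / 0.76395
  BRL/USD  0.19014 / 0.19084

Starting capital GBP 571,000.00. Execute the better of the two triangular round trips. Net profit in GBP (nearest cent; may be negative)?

Best loop GBP → BRL → USD → GBP:
GBP 571,000.00 × 6.9618 (sell GBP at bid) = BRL 3,975,187.80
BRL 3,975,187.80 × 0.19014 (sell BRL at bid) = USD 755,842.21
USD 755,842.21 × 0.76116 (sell USD at bid) = GBP 575,316.86

Net profit: GBP 4,316.86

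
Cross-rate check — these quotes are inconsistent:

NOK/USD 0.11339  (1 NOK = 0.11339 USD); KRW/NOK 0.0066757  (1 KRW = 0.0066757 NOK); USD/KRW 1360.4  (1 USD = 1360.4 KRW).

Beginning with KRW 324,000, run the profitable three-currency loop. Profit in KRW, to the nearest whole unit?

Profitable loop is KRW → NOK → USD → KRW:
KRW 324,000 × 0.0066757 = NOK 2,162.93
NOK 2,162.93 × 0.11339 = USD 245.25
USD 245.25 × 1360.4 = KRW 333,644
Profit = KRW 333,644 − KRW 324,000

Profit: KRW 9,644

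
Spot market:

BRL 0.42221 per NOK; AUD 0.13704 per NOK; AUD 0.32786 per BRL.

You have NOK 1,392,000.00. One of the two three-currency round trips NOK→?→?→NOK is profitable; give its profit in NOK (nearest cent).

Profitable loop is NOK → BRL → AUD → NOK:
NOK 1,392,000.00 × 0.42221 = BRL 587,716.32
BRL 587,716.32 × 0.32786 = AUD 192,688.67
AUD 192,688.67 ÷ 0.13704 = NOK 1,406,076.13
Profit = NOK 1,406,076.13 − NOK 1,392,000.00

Profit: NOK 14,076.13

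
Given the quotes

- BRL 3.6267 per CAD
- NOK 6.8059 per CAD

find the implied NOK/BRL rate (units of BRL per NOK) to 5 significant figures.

NOK/BRL = 0.53288

1 NOK ÷ 6.8059 = 0.146931 CAD
0.146931 CAD × 3.6267 = 0.532876 BRL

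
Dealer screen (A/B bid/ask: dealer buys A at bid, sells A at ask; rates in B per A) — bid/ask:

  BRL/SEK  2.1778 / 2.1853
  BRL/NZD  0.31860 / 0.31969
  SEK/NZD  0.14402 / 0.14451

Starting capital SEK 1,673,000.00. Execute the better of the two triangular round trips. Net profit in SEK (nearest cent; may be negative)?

Net profit: SEK 14,845.72

Best loop SEK → BRL → NZD → SEK:
SEK 1,673,000.00 ÷ 2.1853 (buy BRL at ask) = BRL 765,569.94
BRL 765,569.94 × 0.31860 (sell BRL at bid) = NZD 243,910.58
NZD 243,910.58 ÷ 0.14451 (buy SEK at ask) = SEK 1,687,845.72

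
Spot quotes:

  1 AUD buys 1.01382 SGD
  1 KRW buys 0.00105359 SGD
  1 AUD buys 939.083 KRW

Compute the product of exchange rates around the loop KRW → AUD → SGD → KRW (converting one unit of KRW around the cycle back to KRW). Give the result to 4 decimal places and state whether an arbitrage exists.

Around KRW → AUD → SGD → KRW: 1 ÷ 939.083 × 1.01382 ÷ 0.00105359 = 1.024673
Product > 1; profitable direction is KRW → AUD → SGD → KRW.

1.0247 (arbitrage exists)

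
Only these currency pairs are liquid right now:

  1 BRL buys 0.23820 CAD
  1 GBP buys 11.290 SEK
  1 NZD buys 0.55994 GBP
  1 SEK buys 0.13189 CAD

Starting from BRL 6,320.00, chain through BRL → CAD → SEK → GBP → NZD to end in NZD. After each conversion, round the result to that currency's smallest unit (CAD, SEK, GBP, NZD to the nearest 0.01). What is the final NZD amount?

BRL 6,320.00 × 0.23820 = CAD 1,505.42
CAD 1,505.42 ÷ 0.13189 = SEK 11,414.21
SEK 11,414.21 ÷ 11.290 = GBP 1,011.00
GBP 1,011.00 ÷ 0.55994 = NZD 1,805.55

NZD 1,805.55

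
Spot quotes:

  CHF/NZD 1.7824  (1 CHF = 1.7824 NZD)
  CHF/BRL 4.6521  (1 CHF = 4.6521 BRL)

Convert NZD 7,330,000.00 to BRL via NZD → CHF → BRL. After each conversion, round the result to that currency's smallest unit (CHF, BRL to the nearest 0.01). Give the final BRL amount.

BRL 19,131,448.07

NZD 7,330,000.00 ÷ 1.7824 = CHF 4,112,432.68
CHF 4,112,432.68 × 4.6521 = BRL 19,131,448.07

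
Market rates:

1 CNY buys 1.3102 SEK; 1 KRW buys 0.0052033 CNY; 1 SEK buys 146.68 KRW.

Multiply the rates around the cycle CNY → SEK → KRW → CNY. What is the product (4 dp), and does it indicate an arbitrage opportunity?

1.0000 (no arbitrage)

Around CNY → SEK → KRW → CNY: 1 × 1.3102 × 146.68 × 0.0052033 = 0.999971
Product ≈ 1 (deviation 0.003%, within rounding noise).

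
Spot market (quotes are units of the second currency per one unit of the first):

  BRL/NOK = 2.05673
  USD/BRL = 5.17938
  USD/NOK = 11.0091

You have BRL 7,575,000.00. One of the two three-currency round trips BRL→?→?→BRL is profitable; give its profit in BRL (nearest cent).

Profit: BRL 253,515.13

Profitable loop is BRL → USD → NOK → BRL:
BRL 7,575,000.00 ÷ 5.17938 = USD 1,462,530.26
USD 1,462,530.26 × 11.0091 = NOK 16,101,141.93
NOK 16,101,141.93 ÷ 2.05673 = BRL 7,828,515.13
Profit = BRL 7,828,515.13 − BRL 7,575,000.00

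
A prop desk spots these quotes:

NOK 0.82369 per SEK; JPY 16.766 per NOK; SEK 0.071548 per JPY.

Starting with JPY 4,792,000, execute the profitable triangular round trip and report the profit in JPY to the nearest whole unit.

Profitable loop is JPY → NOK → SEK → JPY:
JPY 4,792,000 ÷ 16.766 = NOK 285,816.53
NOK 285,816.53 ÷ 0.82369 = SEK 346,995.27
SEK 346,995.27 ÷ 0.071548 = JPY 4,849,825
Profit = JPY 4,849,825 − JPY 4,792,000

Profit: JPY 57,825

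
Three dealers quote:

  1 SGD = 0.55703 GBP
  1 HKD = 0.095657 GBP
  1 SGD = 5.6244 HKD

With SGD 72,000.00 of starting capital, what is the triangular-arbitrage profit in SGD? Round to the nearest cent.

Profit: SGD 2,544.93

Profitable loop is SGD → GBP → HKD → SGD:
SGD 72,000.00 × 0.55703 = GBP 40,106.16
GBP 40,106.16 ÷ 0.095657 = HKD 419,270.52
HKD 419,270.52 ÷ 5.6244 = SGD 74,544.93
Profit = SGD 74,544.93 − SGD 72,000.00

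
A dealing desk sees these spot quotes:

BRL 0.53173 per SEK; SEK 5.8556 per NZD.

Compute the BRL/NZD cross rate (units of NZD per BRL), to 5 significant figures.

1 BRL ÷ 0.53173 = 1.88065 SEK
1.88065 SEK ÷ 5.8556 = 0.321172 NZD

BRL/NZD = 0.32117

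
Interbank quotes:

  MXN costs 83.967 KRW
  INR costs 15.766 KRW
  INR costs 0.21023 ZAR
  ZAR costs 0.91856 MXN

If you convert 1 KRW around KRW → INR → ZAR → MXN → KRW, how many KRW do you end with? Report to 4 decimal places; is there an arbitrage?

Around KRW → INR → ZAR → MXN → KRW: 1 ÷ 15.766 × 0.21023 × 0.91856 × 83.967 = 1.028465
Product > 1; profitable direction is KRW → INR → ZAR → MXN → KRW.

1.0285 (arbitrage exists)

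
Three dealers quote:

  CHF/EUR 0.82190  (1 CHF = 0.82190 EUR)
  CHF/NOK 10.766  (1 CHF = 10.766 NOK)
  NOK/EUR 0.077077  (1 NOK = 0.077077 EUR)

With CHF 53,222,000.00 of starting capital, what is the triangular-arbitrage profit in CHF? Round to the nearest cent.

Profitable loop is CHF → NOK → EUR → CHF:
CHF 53,222,000.00 × 10.766 = NOK 572,988,052.00
NOK 572,988,052.00 × 0.077077 = EUR 44,164,200.08
EUR 44,164,200.08 ÷ 0.82190 = CHF 53,734,274.34
Profit = CHF 53,734,274.34 − CHF 53,222,000.00

Profit: CHF 512,274.34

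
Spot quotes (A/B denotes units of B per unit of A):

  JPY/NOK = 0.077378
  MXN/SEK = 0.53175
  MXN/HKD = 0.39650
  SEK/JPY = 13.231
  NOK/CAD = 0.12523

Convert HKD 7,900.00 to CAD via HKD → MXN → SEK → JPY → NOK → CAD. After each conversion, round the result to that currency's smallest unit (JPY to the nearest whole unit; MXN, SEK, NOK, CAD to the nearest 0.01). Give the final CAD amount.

CAD 1,358.34

HKD 7,900.00 ÷ 0.39650 = MXN 19,924.34
MXN 19,924.34 × 0.53175 = SEK 10,594.77
SEK 10,594.77 × 13.231 = JPY 140,179
JPY 140,179 × 0.077378 = NOK 10,846.77
NOK 10,846.77 × 0.12523 = CAD 1,358.34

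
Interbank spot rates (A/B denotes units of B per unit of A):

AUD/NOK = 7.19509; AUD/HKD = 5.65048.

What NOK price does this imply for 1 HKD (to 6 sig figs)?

HKD/NOK = 1.27336

1 HKD ÷ 5.65048 = 0.176976 AUD
0.176976 AUD × 7.19509 = 1.27336 NOK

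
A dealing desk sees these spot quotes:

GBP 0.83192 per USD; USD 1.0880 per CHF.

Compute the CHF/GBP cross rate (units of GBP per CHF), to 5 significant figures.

1 CHF × 1.0880 = 1.088 USD
1.088 USD × 0.83192 = 0.905129 GBP

CHF/GBP = 0.90513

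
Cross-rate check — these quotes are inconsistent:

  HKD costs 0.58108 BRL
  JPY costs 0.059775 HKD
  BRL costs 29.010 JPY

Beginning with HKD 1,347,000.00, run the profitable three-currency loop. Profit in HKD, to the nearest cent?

Profit: HKD 10,284.34

Profitable loop is HKD → BRL → JPY → HKD:
HKD 1,347,000.00 × 0.58108 = BRL 782,714.76
BRL 782,714.76 × 29.010 = JPY 22,706,555
JPY 22,706,555 × 0.059775 = HKD 1,357,284.34
Profit = HKD 1,357,284.34 − HKD 1,347,000.00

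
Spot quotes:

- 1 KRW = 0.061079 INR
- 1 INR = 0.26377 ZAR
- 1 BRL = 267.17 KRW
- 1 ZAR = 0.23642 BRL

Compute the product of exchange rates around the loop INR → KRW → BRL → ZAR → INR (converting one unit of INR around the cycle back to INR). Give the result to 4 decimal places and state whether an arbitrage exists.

Around INR → KRW → BRL → ZAR → INR: 1 ÷ 0.061079 ÷ 267.17 ÷ 0.23642 ÷ 0.26377 = 0.982677
Product < 1; profitable direction is INR → ZAR → BRL → KRW → INR.

0.9827 (arbitrage exists)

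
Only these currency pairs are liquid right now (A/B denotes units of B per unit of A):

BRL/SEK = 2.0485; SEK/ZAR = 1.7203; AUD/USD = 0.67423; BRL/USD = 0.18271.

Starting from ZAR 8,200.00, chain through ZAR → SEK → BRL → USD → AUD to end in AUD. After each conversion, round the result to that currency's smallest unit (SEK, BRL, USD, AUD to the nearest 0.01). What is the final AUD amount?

AUD 630.56

ZAR 8,200.00 ÷ 1.7203 = SEK 4,766.61
SEK 4,766.61 ÷ 2.0485 = BRL 2,326.88
BRL 2,326.88 × 0.18271 = USD 425.14
USD 425.14 ÷ 0.67423 = AUD 630.56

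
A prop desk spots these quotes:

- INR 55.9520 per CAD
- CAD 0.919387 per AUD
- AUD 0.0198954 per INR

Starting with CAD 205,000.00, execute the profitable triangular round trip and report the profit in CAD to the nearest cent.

Profit: CAD 4,807.26

Profitable loop is CAD → INR → AUD → CAD:
CAD 205,000.00 × 55.9520 = INR 11,470,160.00
INR 11,470,160.00 × 0.0198954 = AUD 228,203.42
AUD 228,203.42 × 0.919387 = CAD 209,807.26
Profit = CAD 209,807.26 − CAD 205,000.00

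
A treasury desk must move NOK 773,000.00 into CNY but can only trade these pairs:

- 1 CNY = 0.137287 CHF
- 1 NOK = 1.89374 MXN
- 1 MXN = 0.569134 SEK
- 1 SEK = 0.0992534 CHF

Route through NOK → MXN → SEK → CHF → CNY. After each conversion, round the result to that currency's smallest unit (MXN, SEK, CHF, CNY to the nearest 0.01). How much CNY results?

NOK 773,000.00 × 1.89374 = MXN 1,463,861.02
MXN 1,463,861.02 × 0.569134 = SEK 833,133.08
SEK 833,133.08 × 0.0992534 = CHF 82,691.29
CHF 82,691.29 ÷ 0.137287 = CNY 602,324.26

CNY 602,324.26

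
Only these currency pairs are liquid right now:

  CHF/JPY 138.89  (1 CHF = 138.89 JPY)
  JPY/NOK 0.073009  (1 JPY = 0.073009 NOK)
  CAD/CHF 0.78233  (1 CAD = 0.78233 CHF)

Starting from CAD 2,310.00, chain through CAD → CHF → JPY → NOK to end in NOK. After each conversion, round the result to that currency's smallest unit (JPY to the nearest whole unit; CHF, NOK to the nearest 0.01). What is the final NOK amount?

CAD 2,310.00 × 0.78233 = CHF 1,807.18
CHF 1,807.18 × 138.89 = JPY 250,999
JPY 250,999 × 0.073009 = NOK 18,325.19

NOK 18,325.19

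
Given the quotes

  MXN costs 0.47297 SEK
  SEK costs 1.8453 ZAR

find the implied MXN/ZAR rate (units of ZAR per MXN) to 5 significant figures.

MXN/ZAR = 0.87277

1 MXN × 0.47297 = 0.47297 SEK
0.47297 SEK × 1.8453 = 0.872772 ZAR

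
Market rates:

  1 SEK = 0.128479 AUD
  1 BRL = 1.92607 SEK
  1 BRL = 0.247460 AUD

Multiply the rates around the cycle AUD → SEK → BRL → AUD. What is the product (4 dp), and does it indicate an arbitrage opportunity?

Around AUD → SEK → BRL → AUD: 1 ÷ 0.128479 ÷ 1.92607 × 0.247460 = 1.000002
Product ≈ 1 (deviation 0.000%, within rounding noise).

1.0000 (no arbitrage)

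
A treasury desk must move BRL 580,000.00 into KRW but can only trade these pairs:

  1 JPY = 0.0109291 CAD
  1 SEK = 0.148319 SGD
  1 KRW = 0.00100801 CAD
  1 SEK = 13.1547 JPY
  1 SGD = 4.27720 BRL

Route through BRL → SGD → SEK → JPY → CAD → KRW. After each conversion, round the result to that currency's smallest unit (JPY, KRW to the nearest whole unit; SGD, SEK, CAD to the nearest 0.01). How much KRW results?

BRL 580,000.00 ÷ 4.27720 = SGD 135,602.73
SGD 135,602.73 ÷ 0.148319 = SEK 914,264.05
SEK 914,264.05 × 13.1547 = JPY 12,026,869
JPY 12,026,869 × 0.0109291 = CAD 131,442.85
CAD 131,442.85 ÷ 0.00100801 = KRW 130,398,359

KRW 130,398,359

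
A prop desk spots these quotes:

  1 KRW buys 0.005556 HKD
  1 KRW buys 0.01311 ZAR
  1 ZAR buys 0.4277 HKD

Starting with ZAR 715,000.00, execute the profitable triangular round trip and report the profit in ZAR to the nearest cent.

Profit: ZAR 6,582.09

Profitable loop is ZAR → HKD → KRW → ZAR:
ZAR 715,000.00 × 0.4277 = HKD 305,805.50
HKD 305,805.50 ÷ 0.005556 = KRW 55,040,587
KRW 55,040,587 × 0.01311 = ZAR 721,582.09
Profit = ZAR 721,582.09 − ZAR 715,000.00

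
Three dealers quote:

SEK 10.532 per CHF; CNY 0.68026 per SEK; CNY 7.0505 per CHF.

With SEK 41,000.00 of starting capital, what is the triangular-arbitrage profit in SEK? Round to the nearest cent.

Profit: SEK 662.92

Profitable loop is SEK → CNY → CHF → SEK:
SEK 41,000.00 × 0.68026 = CNY 27,890.66
CNY 27,890.66 ÷ 7.0505 = CHF 3,955.84
CHF 3,955.84 × 10.532 = SEK 41,662.92
Profit = SEK 41,662.92 − SEK 41,000.00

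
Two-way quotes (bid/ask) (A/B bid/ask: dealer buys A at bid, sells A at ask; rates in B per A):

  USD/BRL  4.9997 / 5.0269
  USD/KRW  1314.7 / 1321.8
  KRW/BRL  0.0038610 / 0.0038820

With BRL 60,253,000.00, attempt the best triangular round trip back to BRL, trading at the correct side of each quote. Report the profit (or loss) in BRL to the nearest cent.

Best loop BRL → USD → KRW → BRL:
BRL 60,253,000.00 ÷ 5.0269 (buy USD at ask) = USD 11,986,114.70
USD 11,986,114.70 × 1314.7 (sell USD at bid) = KRW 15,758,145,000
KRW 15,758,145,000 × 0.0038610 (sell KRW at bid) = BRL 60,842,197.84

Net profit: BRL 589,197.84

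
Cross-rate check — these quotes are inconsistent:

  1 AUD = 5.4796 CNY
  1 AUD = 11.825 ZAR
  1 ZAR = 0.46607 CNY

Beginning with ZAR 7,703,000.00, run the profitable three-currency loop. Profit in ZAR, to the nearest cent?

Profitable loop is ZAR → CNY → AUD → ZAR:
ZAR 7,703,000.00 × 0.46607 = CNY 3,590,137.21
CNY 3,590,137.21 ÷ 5.4796 = AUD 655,182.35
AUD 655,182.35 × 11.825 = ZAR 7,747,531.30
Profit = ZAR 7,747,531.30 − ZAR 7,703,000.00

Profit: ZAR 44,531.30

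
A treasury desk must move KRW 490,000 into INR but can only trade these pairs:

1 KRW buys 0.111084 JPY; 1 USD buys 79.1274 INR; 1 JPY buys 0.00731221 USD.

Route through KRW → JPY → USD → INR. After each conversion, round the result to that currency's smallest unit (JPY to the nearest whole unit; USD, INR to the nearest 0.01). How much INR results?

INR 31,493.50

KRW 490,000 × 0.111084 = JPY 54,431
JPY 54,431 × 0.00731221 = USD 398.01
USD 398.01 × 79.1274 = INR 31,493.50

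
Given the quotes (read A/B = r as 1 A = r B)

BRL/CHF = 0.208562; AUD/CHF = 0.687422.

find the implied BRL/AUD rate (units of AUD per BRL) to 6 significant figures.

BRL/AUD = 0.303397

1 BRL × 0.208562 = 0.208562 CHF
0.208562 CHF ÷ 0.687422 = 0.303397 AUD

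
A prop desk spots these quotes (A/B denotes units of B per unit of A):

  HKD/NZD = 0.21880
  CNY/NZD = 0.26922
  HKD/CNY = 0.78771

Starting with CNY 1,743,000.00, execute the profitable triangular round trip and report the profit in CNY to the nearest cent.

Profitable loop is CNY → HKD → NZD → CNY:
CNY 1,743,000.00 ÷ 0.78771 = HKD 2,212,743.27
HKD 2,212,743.27 × 0.21880 = NZD 484,148.23
NZD 484,148.23 ÷ 0.26922 = CNY 1,798,336.78
Profit = CNY 1,798,336.78 − CNY 1,743,000.00

Profit: CNY 55,336.78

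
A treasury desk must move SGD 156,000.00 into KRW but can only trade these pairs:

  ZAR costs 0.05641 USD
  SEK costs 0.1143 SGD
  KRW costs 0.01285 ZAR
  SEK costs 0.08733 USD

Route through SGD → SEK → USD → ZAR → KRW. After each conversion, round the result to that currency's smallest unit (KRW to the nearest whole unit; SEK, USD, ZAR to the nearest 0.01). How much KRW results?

SGD 156,000.00 ÷ 0.1143 = SEK 1,364,829.40
SEK 1,364,829.40 × 0.08733 = USD 119,190.55
USD 119,190.55 ÷ 0.05641 = ZAR 2,112,932.99
ZAR 2,112,932.99 ÷ 0.01285 = KRW 164,430,583

KRW 164,430,583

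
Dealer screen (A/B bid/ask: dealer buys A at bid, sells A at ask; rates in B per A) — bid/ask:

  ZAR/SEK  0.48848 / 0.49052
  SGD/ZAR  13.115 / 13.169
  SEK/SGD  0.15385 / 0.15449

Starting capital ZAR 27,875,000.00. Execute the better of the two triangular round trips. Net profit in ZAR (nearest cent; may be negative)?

Best loop ZAR → SGD → SEK → ZAR:
ZAR 27,875,000.00 ÷ 13.169 (buy SGD at ask) = SGD 2,116,713.49
SGD 2,116,713.49 ÷ 0.15449 (buy SEK at ask) = SEK 13,701,297.78
SEK 13,701,297.78 ÷ 0.49052 (buy ZAR at ask) = ZAR 27,932,189.88

Net profit: ZAR 57,189.88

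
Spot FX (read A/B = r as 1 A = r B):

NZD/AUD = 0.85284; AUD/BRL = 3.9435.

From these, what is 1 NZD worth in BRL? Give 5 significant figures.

1 NZD × 0.85284 = 0.85284 AUD
0.85284 AUD × 3.9435 = 3.36317 BRL

NZD/BRL = 3.3632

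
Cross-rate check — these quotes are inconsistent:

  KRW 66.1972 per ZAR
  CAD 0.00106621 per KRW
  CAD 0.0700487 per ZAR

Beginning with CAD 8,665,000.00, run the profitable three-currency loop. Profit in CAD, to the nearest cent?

Profit: CAD 65,736.05

Profitable loop is CAD → ZAR → KRW → CAD:
CAD 8,665,000.00 ÷ 0.0700487 = ZAR 123,699,654.67
ZAR 123,699,654.67 × 66.1972 = KRW 8,188,570,780
KRW 8,188,570,780 × 0.00106621 = CAD 8,730,736.05
Profit = CAD 8,730,736.05 − CAD 8,665,000.00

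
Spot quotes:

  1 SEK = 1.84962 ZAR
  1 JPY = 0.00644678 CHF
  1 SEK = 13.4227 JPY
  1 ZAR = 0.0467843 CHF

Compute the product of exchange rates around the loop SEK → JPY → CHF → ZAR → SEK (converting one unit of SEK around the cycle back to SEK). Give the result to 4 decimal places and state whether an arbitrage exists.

Around SEK → JPY → CHF → ZAR → SEK: 1 × 13.4227 × 0.00644678 ÷ 0.0467843 ÷ 1.84962 = 1.000000
Product ≈ 1 (deviation 0.000%, within rounding noise).

1.0000 (no arbitrage)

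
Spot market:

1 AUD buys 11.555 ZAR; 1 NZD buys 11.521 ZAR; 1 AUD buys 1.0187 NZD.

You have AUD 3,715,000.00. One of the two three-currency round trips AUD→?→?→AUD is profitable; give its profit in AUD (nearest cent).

Profit: AUD 58,334.89

Profitable loop is AUD → NZD → ZAR → AUD:
AUD 3,715,000.00 × 1.0187 = NZD 3,784,470.50
NZD 3,784,470.50 × 11.521 = ZAR 43,600,884.63
ZAR 43,600,884.63 ÷ 11.555 = AUD 3,773,334.89
Profit = AUD 3,773,334.89 − AUD 3,715,000.00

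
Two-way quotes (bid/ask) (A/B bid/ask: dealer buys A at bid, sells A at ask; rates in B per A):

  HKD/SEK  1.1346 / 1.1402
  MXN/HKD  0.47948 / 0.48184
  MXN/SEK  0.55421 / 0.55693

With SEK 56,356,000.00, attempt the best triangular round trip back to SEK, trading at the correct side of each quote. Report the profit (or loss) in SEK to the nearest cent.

Best loop SEK → HKD → MXN → SEK:
SEK 56,356,000.00 ÷ 1.1402 (buy HKD at ask) = HKD 49,426,416.42
HKD 49,426,416.42 ÷ 0.48184 (buy MXN at ask) = MXN 102,578,483.35
MXN 102,578,483.35 × 0.55421 (sell MXN at bid) = SEK 56,850,021.26

Net profit: SEK 494,021.26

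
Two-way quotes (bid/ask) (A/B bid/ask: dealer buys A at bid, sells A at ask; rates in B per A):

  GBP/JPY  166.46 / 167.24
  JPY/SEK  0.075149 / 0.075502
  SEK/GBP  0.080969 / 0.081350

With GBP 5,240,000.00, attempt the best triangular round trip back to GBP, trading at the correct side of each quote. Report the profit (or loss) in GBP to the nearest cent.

Best loop GBP → JPY → SEK → GBP:
GBP 5,240,000.00 × 166.46 (sell GBP at bid) = JPY 872,250,400
JPY 872,250,400 × 0.075149 (sell JPY at bid) = SEK 65,548,745.31
SEK 65,548,745.31 × 0.080969 (sell SEK at bid) = GBP 5,307,416.36

Net profit: GBP 67,416.36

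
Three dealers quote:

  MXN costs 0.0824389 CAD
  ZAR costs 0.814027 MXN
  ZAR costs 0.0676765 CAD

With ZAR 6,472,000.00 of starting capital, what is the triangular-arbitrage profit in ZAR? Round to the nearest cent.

Profit: ZAR 54,876.58

Profitable loop is ZAR → CAD → MXN → ZAR:
ZAR 6,472,000.00 × 0.0676765 = CAD 438,002.31
CAD 438,002.31 ÷ 0.0824389 = MXN 5,313,053.76
MXN 5,313,053.76 ÷ 0.814027 = ZAR 6,526,876.58
Profit = ZAR 6,526,876.58 − ZAR 6,472,000.00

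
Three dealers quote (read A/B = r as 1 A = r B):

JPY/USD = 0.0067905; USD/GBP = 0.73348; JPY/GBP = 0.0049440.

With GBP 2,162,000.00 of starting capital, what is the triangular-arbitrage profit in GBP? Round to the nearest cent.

Profit: GBP 16,047.05

Profitable loop is GBP → JPY → USD → GBP:
GBP 2,162,000.00 ÷ 0.0049440 = JPY 437,297,735
JPY 437,297,735 × 0.0067905 = USD 2,969,470.27
USD 2,969,470.27 × 0.73348 = GBP 2,178,047.05
Profit = GBP 2,178,047.05 − GBP 2,162,000.00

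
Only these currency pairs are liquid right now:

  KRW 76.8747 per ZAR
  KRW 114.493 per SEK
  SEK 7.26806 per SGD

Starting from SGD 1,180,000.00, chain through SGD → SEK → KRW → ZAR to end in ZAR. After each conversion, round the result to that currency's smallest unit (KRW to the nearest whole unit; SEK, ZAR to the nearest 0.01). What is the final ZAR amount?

ZAR 12,773,091.17

SGD 1,180,000.00 × 7.26806 = SEK 8,576,310.80
SEK 8,576,310.80 × 114.493 = KRW 981,927,552
KRW 981,927,552 ÷ 76.8747 = ZAR 12,773,091.17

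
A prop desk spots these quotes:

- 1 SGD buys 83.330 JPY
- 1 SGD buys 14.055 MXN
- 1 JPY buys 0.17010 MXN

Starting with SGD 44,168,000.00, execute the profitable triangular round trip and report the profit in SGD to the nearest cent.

Profit: SGD 375,319.58

Profitable loop is SGD → JPY → MXN → SGD:
SGD 44,168,000.00 × 83.330 = JPY 3,680,519,440
JPY 3,680,519,440 × 0.17010 = MXN 626,056,356.74
MXN 626,056,356.74 ÷ 14.055 = SGD 44,543,319.58
Profit = SGD 44,543,319.58 − SGD 44,168,000.00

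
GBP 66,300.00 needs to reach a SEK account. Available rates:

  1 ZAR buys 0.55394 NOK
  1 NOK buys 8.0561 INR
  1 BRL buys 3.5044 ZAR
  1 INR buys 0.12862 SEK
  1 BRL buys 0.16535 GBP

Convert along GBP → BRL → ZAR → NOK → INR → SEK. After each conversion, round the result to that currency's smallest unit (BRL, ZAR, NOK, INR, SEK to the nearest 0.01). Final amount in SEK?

SEK 806,527.30

GBP 66,300.00 ÷ 0.16535 = BRL 400,967.64
BRL 400,967.64 × 3.5044 = ZAR 1,405,151.00
ZAR 1,405,151.00 × 0.55394 = NOK 778,369.34
NOK 778,369.34 × 8.0561 = INR 6,270,621.24
INR 6,270,621.24 × 0.12862 = SEK 806,527.30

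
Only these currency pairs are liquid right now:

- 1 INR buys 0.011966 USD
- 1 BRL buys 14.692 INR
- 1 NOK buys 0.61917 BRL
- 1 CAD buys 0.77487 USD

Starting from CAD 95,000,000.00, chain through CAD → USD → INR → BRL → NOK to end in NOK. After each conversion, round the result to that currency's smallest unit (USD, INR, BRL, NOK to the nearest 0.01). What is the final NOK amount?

NOK 676,258,331.01

CAD 95,000,000.00 × 0.77487 = USD 73,612,650.00
USD 73,612,650.00 ÷ 0.011966 = INR 6,151,817,650.01
INR 6,151,817,650.01 ÷ 14.692 = BRL 418,718,870.81
BRL 418,718,870.81 ÷ 0.61917 = NOK 676,258,331.01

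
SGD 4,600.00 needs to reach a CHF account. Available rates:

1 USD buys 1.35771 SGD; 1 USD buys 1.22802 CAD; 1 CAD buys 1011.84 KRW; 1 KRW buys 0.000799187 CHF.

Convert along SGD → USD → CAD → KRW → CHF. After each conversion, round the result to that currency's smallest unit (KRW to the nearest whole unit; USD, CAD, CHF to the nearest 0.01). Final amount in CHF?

CHF 3,364.47

SGD 4,600.00 ÷ 1.35771 = USD 3,388.06
USD 3,388.06 × 1.22802 = CAD 4,160.61
CAD 4,160.61 × 1011.84 = KRW 4,209,872
KRW 4,209,872 × 0.000799187 = CHF 3,364.47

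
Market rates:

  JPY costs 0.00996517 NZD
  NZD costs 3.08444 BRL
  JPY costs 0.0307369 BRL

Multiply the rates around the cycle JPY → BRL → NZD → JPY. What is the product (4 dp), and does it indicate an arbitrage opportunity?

1.0000 (no arbitrage)

Around JPY → BRL → NZD → JPY: 1 × 0.0307369 ÷ 3.08444 ÷ 0.00996517 = 0.999998
Product ≈ 1 (deviation 0.000%, within rounding noise).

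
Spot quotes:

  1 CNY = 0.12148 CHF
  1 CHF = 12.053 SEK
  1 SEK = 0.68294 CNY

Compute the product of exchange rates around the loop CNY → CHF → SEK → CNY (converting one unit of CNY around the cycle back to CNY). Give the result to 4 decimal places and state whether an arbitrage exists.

Around CNY → CHF → SEK → CNY: 1 × 0.12148 × 12.053 × 0.68294 = 0.999960
Product ≈ 1 (deviation 0.004%, within rounding noise).

1.0000 (no arbitrage)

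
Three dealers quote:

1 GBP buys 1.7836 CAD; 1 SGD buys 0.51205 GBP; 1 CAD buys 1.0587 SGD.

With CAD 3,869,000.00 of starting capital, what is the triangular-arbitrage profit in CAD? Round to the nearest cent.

Profit: CAD 132,436.99

Profitable loop is CAD → GBP → SGD → CAD:
CAD 3,869,000.00 ÷ 1.7836 = GBP 2,169,208.34
GBP 2,169,208.34 ÷ 0.51205 = SGD 4,236,321.34
SGD 4,236,321.34 ÷ 1.0587 = CAD 4,001,436.99
Profit = CAD 4,001,436.99 − CAD 3,869,000.00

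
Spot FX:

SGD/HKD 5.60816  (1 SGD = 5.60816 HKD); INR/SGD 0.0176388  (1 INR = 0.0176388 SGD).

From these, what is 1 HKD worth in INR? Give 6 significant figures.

1 HKD ÷ 5.60816 = 0.178312 SGD
0.178312 SGD ÷ 0.0176388 = 10.1091 INR

HKD/INR = 10.1091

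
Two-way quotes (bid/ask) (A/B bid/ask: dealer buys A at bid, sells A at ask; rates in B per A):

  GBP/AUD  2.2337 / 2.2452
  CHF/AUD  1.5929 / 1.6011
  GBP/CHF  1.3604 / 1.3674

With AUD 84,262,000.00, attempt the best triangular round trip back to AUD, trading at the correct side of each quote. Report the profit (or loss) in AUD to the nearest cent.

Best loop AUD → CHF → GBP → AUD:
AUD 84,262,000.00 ÷ 1.6011 (buy CHF at ask) = CHF 52,627,568.55
CHF 52,627,568.55 ÷ 1.3674 (buy GBP at ask) = GBP 38,487,325.25
GBP 38,487,325.25 × 2.2337 (sell GBP at bid) = AUD 85,969,138.41

Net profit: AUD 1,707,138.41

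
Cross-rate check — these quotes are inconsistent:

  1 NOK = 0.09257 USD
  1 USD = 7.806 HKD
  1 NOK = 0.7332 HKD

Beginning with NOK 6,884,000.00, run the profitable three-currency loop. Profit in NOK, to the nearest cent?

Profitable loop is NOK → HKD → USD → NOK:
NOK 6,884,000.00 × 0.7332 = HKD 5,047,348.80
HKD 5,047,348.80 ÷ 7.806 = USD 646,598.62
USD 646,598.62 ÷ 0.09257 = NOK 6,984,969.39
Profit = NOK 6,984,969.39 − NOK 6,884,000.00

Profit: NOK 100,969.39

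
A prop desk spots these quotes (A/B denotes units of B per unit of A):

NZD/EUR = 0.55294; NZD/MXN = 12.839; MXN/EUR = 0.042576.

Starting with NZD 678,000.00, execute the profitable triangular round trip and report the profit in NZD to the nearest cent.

Profitable loop is NZD → EUR → MXN → NZD:
NZD 678,000.00 × 0.55294 = EUR 374,893.32
EUR 374,893.32 ÷ 0.042576 = MXN 8,805,273.39
MXN 8,805,273.39 ÷ 12.839 = NZD 685,822.37
Profit = NZD 685,822.37 − NZD 678,000.00

Profit: NZD 7,822.37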